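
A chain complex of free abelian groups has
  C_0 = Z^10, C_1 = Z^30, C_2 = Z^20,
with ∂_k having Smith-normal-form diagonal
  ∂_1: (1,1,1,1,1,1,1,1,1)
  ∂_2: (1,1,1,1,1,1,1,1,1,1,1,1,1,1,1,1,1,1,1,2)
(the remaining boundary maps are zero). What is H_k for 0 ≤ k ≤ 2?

H_0 = Z,  H_1 = Z ⊕ Z/2Z,  H_2 = 0.

H_0: b_0 = 10 − 0 − 9 = 1; torsion from ∂_1 factors > 1: none. So H_0 = Z.
H_1: b_1 = 30 − 9 − 20 = 1; torsion from ∂_2 factors > 1: [2]. So H_1 = Z ⊕ Z/2Z.
H_2: b_2 = 20 − 20 − 0 = 0; torsion from ∂_3 factors > 1: none. So H_2 = 0.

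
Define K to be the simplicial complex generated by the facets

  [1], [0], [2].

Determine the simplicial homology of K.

We work with the vertex ordering 0 < 1 < 2. The simplices of K, each written with vertices in increasing order, are:

  0-simplices (3): [0], [1], [2]

so the chain groups are C_0 ≅ Z^3.

From H_k ≅ ker(∂_k) / im(∂_{k+1}) we obtain:

  H_0: rank C_0 − rank ∂_1 = 3 − 0 = 3, and there is no ∂_1, so H_0 ≅ Z^3.

(K is a triangulation of a set of 3 points.)

H_0 = Z^3.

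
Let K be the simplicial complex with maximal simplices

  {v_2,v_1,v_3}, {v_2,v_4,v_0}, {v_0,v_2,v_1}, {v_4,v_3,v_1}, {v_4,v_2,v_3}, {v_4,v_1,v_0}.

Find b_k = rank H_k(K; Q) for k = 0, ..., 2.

We work with the vertex ordering v_0 < v_1 < v_2 < v_3 < v_4. The simplices of K, each written with vertices in increasing order, are:

  0-simplices (5): [v_0], [v_1], [v_2], [v_3], [v_4]
  1-simplices (9): [v_0,v_1], [v_0,v_2], [v_0,v_4], [v_1,v_2], [v_1,v_3], [v_1,v_4], [v_2,v_3], [v_2,v_4], [v_3,v_4]
  2-simplices (6): [v_0,v_1,v_2], [v_0,v_1,v_4], [v_0,v_2,v_4], [v_1,v_2,v_3], [v_1,v_3,v_4], [v_2,v_3,v_4]

giving chain groups C_0 ≅ Z^5, C_1 ≅ Z^9, C_2 ≅ Z^6.

∂_1: C_1 → C_0 sends each edge [p,q] (with p < q) to q − p. For instance
  ∂[v_2,v_4] = [v_4] − [v_2].
The 5×9 boundary matrix has rank 4 and Smith normal form diag(1,1,1,1).

∂_2: C_2 → C_1 maps a triangle to the signed sum of its edges. For instance
  ∂[v_2,v_3,v_4] = [v_3,v_4] − [v_2,v_4] + [v_2,v_3],
  ∂[v_1,v_3,v_4] = [v_3,v_4] − [v_1,v_4] + [v_1,v_3].
The 9×6 boundary matrix has rank 5 and Smith normal form diag(1,1,1,1,1).

Now H_k = ker ∂_k / im ∂_{k+1}, so:

  H_0: rank C_0 − rank ∂_1 = 5 − 4 = 1, and the invariant factors of ∂_1 are all 1, so H_0 = Z.
  H_1: rank ker ∂_1 − rank ∂_2 = (9 − 4) − 5 = 0, and the invariant factors of ∂_2 are all 1, so H_1 = 0.
  H_2: rank ker ∂_2 − rank ∂_3 = (6 − 5) − 0 = 1, and there is no ∂_3, so H_2 = Z.

Hence the Betti numbers are b_0 = 1, b_1 = 0, b_2 = 1.

b_0 = 1, b_1 = 0, b_2 = 1.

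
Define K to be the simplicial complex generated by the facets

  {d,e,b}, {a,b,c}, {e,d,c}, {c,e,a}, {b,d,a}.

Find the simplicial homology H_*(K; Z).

Order the vertices as a < b < c < d < e. Listing each simplex with vertices in this order, K has dimension 2 with simplices:

  0-simplices (5): a, b, c, d, e
  1-simplices (10): ab, ac, ad, ae, bc, bd, be, cd, ce, de
  2-simplices (5): abc, abd, ace, bde, cde

so the chain groups are C_0 ≅ Z^5, C_1 ≅ Z^10, C_2 ≅ Z^5.

Boundary ∂_1: C_1 → C_0 maps an edge to its endpoints' difference, ∂[p,q] = q − p. For instance
  ∂bc = c − b.
This gives a 5×10 integer matrix of rank 4; reducing to Smith normal form yields diagonal entries (1,1,1,1).

The boundary map ∂_2: C_2 → C_1 maps a triangle to the signed sum of its edges. For instance
  ∂abd = bd − ad + ab,
  ∂ace = ce − ae + ac.
The resulting 10×5 matrix has rank 5, and its Smith normal form has invariant factors (1,1,1,1,1).

Reading off H_k = ker ∂_k / im ∂_{k+1}:

  H_0: rank C_0 − rank ∂_1 = 5 − 4 = 1, and the invariant factors of ∂_1 are all 1, so H_0 ≅ Z.
  H_1: rank ker ∂_1 − rank ∂_2 = (10 − 4) − 5 = 1, and the invariant factors of ∂_2 are all 1, so H_1 ≅ Z.
  H_2: rank ker ∂_2 − rank ∂_3 = (5 − 5) − 0 = 0, and there is no ∂_3, so H_2 ≅ 0.

H_0 ≅ Z,  H_1 ≅ Z,  H_2 = 0.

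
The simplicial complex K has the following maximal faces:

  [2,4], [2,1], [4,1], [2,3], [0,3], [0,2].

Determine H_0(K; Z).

Fix the vertex order 0 < 1 < 2 < 3 < 4 and write every simplex with vertices in increasing order. Then dim K = 1 and the simplices of K are:

  0-simplices (5): [0], [1], [2], [3], [4]
  1-simplices (6): [0,2], [0,3], [1,2], [1,4], [2,3], [2,4]

so the chain groups are C_0 ≅ Z^5, C_1 ≅ Z^6.

∂_1: C_1 → C_0 is given by ∂[p,q] = [q] − [p].
As a 5×6 matrix over Z this has rank 4, with invariant factors (1,1,1,1).

Reading off H_k = ker ∂_k / im ∂_{k+1}:

  H_0: rank C_0 − rank ∂_1 = 5 − 4 = 1, and the invariant factors of ∂_1 are all 1, so H_0 = Z.

H_0 = Z.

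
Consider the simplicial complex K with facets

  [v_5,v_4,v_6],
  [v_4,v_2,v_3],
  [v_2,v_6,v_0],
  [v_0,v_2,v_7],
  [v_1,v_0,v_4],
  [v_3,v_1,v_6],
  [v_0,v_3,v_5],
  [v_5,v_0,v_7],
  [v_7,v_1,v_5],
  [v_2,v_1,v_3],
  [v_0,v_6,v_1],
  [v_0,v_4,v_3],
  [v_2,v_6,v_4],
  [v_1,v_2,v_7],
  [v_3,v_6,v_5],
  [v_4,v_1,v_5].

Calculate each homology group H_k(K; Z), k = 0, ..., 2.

We work with the vertex ordering v_0 < v_1 < v_2 < v_3 < v_4 < v_5 < v_6 < v_7. The simplices of K, each written with vertices in increasing order, are:

  0-simplices (8): [v_0], [v_1], [v_2], [v_3], [v_4], [v_5], [v_6], [v_7]
  1-simplices (24): (24 of them)
  2-simplices (16): (16 of them)

Hence C_0 ≅ Z^8, C_1 ≅ Z^24, C_2 ≅ Z^16.

∂_1: C_1 → C_0 is given by ∂[p,q] = [q] − [p]. For instance
  ∂[v_5,v_6] = [v_6] − [v_5].
The resulting 8×24 matrix has rank 7, and its Smith normal form has invariant factors (1,1,1,1,1,1,1).

Boundary ∂_2: C_2 → C_1 sends each 2-simplex [p,q,r] to [q,r] − [p,r] + [p,q]. For instance
  ∂[v_0,v_3,v_4] = [v_3,v_4] − [v_0,v_4] + [v_0,v_3],
  ∂[v_1,v_2,v_3] = [v_2,v_3] − [v_1,v_3] + [v_1,v_2].
This gives a 24×16 integer matrix of rank 15; reducing to Smith normal form yields diagonal entries (1,1,1,1,1,1,1,1,1,1,1,1,1,1,1).

Reading off H_k = ker ∂_k / im ∂_{k+1}:

  H_0: rank C_0 − rank ∂_1 = 8 − 7 = 1, and the invariant factors of ∂_1 are all 1, so H_0 ≅ Z.
  H_1: rank ker ∂_1 − rank ∂_2 = (24 − 7) − 15 = 2, and the invariant factors of ∂_2 are all 1, so H_1 ≅ Z^2.
  H_2: rank ker ∂_2 − rank ∂_3 = (16 − 15) − 0 = 1, and there is no ∂_3, so H_2 ≅ Z.

As a check, the Euler characteristic is 8 − 24 + 16 = 0, which agrees with 1 − 2 + 1 = 0.
(K is a triangulation of the torus T^2.)

H_0 ≅ Z,  H_1 ≅ Z^2,  H_2 ≅ Z.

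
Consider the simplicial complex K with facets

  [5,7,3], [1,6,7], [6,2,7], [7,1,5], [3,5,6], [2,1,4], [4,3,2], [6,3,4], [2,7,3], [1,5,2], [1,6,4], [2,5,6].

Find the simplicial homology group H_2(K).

H_2 = 0.

Fix the vertex order 1 < 2 < 3 < 4 < 5 < 6 < 7 and write every simplex with vertices in increasing order. Then dim K = 2 and the simplices of K are:

  0-simplices (7): [1], [2], [3], [4], [5], [6], [7]
  1-simplices (18): [1,2], [1,4], [1,5], [1,6], [1,7], [2,3], [2,4], [2,5], [2,6], [2,7], [3,4], [3,5], [3,6], [3,7], [4,6], [5,6], [5,7], [6,7]
  2-simplices (12): [1,2,4], [1,2,5], [1,4,6], [1,5,7], [1,6,7], [2,3,4], [2,3,7], [2,5,6], [2,6,7], [3,4,6], [3,5,6], [3,5,7]

Hence C_0 ≅ Z^7, C_1 ≅ Z^18, C_2 ≅ Z^12.

The boundary map ∂_1: C_1 → C_0 maps an edge to its endpoints' difference, ∂[p,q] = q − p.
As a 7×18 matrix over Z this has rank 6, with invariant factors (1,1,1,1,1,1).

∂_2: C_2 → C_1 acts by ∂[p,q,r] = [q,r] − [p,r] + [p,q]. For instance
  ∂[1,2,4] = [2,4] − [1,4] + [1,2],
  ∂[2,3,7] = [3,7] − [2,7] + [2,3].
The resulting 18×12 matrix has rank 12, and its Smith normal form has invariant factors (1,1,1,1,1,1,1,1,1,1,1,2).

Computing H_k = (kernel of ∂_k) / (image of ∂_{k+1}):

  H_2: rank ker ∂_2 − rank ∂_3 = (12 − 12) − 0 = 0, and there is no ∂_3, so H_2 = 0.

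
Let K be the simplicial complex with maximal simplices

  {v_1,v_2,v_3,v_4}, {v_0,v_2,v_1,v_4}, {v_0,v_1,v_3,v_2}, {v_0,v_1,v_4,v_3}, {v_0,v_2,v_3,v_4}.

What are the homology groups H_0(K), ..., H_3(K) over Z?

K has 5 vertices, 10 edges, 10 triangles, 5 3-simplices.
rank ∂_0 = 0, rank ∂_1 = 4 ⇒ b_0 = 5 − 0 − 4 = 1; all invariant factors of ∂_1 are 1 so no torsion. So H_0 ≅ Z.
rank ∂_1 = 4, rank ∂_2 = 6 ⇒ b_1 = 10 − 4 − 6 = 0; all invariant factors of ∂_2 are 1 so no torsion. So H_1 ≅ 0.
rank ∂_2 = 6, rank ∂_3 = 4 ⇒ b_2 = 10 − 6 − 4 = 0; all invariant factors of ∂_3 are 1 so no torsion. So H_2 ≅ 0.
rank ∂_3 = 4, rank ∂_4 = 0 ⇒ b_3 = 5 − 4 − 0 = 1. So H_3 ≅ Z.

H_0 = Z,  H_1 = 0,  H_2 = 0,  H_3 = Z.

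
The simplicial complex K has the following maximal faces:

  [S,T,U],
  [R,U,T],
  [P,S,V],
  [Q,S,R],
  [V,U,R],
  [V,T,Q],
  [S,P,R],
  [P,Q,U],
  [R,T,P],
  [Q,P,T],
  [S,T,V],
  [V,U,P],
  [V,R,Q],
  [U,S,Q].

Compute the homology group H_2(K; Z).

H_2 = Z.

Take the total order P < Q < R < S < T < U < V on the vertex set. Then K (dimension 2) consists of the simplices:

  0-simplices (7): P, Q, R, S, T, U, V
  1-simplices (21): PQ, PR, PS, PT, PU, PV, QR, QS, QT, QU, QV, RS, RT, RU, RV, ST, SU, SV, TU, TV, UV
  2-simplices (14): PQT, PQU, PRS, PRT, PSV, PUV, QRS, QRV, QSU, QTV, RTU, RUV, STU, STV

Hence C_0 ≅ Z^7, C_1 ≅ Z^21, C_2 ≅ Z^14.

∂_1: C_1 → C_0 sends each edge [p,q] (with p < q) to q − p.
The 7×21 boundary matrix has rank 6 and Smith normal form diag(1,1,1,1,1,1).

The boundary map ∂_2: C_2 → C_1 maps a triangle to the signed sum of its edges. For instance
  ∂STV = TV − SV + ST,
  ∂PRS = RS − PS + PR.
The 21×14 boundary matrix has rank 13 and Smith normal form diag(1,1,1,1,1,1,1,1,1,1,1,1,1).

Now H_k = ker ∂_k / im ∂_{k+1}, so:

  H_2: rank ker ∂_2 − rank ∂_3 = (14 − 13) − 0 = 1, and there is no ∂_3, so H_2 ≅ Z.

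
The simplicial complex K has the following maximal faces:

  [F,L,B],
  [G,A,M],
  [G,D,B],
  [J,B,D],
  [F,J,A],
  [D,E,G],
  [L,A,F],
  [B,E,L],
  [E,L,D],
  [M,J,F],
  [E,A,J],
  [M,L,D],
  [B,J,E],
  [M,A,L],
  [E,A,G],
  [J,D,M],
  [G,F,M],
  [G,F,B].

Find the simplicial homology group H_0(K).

Fix the vertex order A < B < D < E < F < G < J < L < M and write every simplex with vertices in increasing order. Then dim K = 2 and the simplices of K are:

  0-simplices (9): A, B, D, E, F, G, J, L, M
  1-simplices (27): AE, AF, AG, AJ, AL, AM, BD, BE, BF, BG, BJ, BL, DE, DG, DJ, DL, DM, EG, EJ, EL, FG, FJ, FL, FM, GM, JM, LM
  2-simplices (18): AEG, AEJ, AFJ, AFL, AGM, ALM, BDG, BDJ, BEJ, BEL, BFG, BFL, DEG, DEL, DJM, DLM, FGM, FJM

so the chain groups are C_0 ≅ Z^9, C_1 ≅ Z^27, C_2 ≅ Z^18.

∂_1: C_1 → C_0 sends each edge [p,q] (with p < q) to q − p.
As a 9×27 matrix over Z this has rank 8, with invariant factors (1,1,1,1,1,1,1,1).

∂_2: C_2 → C_1 sends each 2-simplex [p,q,r] to [q,r] − [p,r] + [p,q]. For instance
  ∂AFL = FL − AL + AF,
  ∂BDJ = DJ − BJ + BD.
The resulting 27×18 matrix has rank 18, and its Smith normal form has invariant factors (1,1,1,1,1,1,1,1,1,1,1,1,1,1,1,1,1,2).

Computing H_k = (kernel of ∂_k) / (image of ∂_{k+1}):

  H_0: rank C_0 − rank ∂_1 = 9 − 8 = 1, and the invariant factors of ∂_1 are all 1, so H_0 ≅ Z.

H_0 = Z.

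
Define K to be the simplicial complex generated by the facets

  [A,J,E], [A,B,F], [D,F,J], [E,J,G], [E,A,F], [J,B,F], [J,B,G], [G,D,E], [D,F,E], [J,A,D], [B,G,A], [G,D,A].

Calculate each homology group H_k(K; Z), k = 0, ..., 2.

H_0 ≅ Z,  H_1 ≅ Z_2,  H_2 = 0.

Take the total order A < B < D < E < F < G < J on the vertex set. Then K (dimension 2) consists of the simplices:

  0-simplices (7): A, B, D, E, F, G, J
  1-simplices (18): AB, AD, AE, AF, AG, AJ, BF, BG, BJ, DE, DF, DG, DJ, EF, EG, EJ, FJ, GJ
  2-simplices (12): ABF, ABG, ADG, ADJ, AEF, AEJ, BFJ, BGJ, DEF, DEG, DFJ, EGJ

giving chain groups C_0 ≅ Z^7, C_1 ≅ Z^18, C_2 ≅ Z^12.

∂_1: C_1 → C_0 maps an edge to its endpoints' difference, ∂[p,q] = q − p. For instance
  ∂GJ = J − G.
This gives a 7×18 integer matrix of rank 6; reducing to Smith normal form yields diagonal entries (1,1,1,1,1,1).

The boundary map ∂_2: C_2 → C_1 acts by ∂[p,q,r] = [q,r] − [p,r] + [p,q]. For instance
  ∂ABG = BG − AG + AB,
  ∂AEJ = EJ − AJ + AE.
As a 18×12 matrix over Z this has rank 12, with invariant factors (1,1,1,1,1,1,1,1,1,1,1,2).

From H_k ≅ ker(∂_k) / im(∂_{k+1}) we obtain:

  H_0: rank C_0 − rank ∂_1 = 7 − 6 = 1, and the invariant factors of ∂_1 are all 1, so H_0 = Z.
  H_1: rank ker ∂_1 − rank ∂_2 = (18 − 6) − 12 = 0, and ∂_2 has invariant factor 2 > 1, so H_1 = Z_2.
  H_2: rank ker ∂_2 − rank ∂_3 = (12 − 12) − 0 = 0, and there is no ∂_3, so H_2 = 0.

(K is a triangulation of the real projective plane RP^2.)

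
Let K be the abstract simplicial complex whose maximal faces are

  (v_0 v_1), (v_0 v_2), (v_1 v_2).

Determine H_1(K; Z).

K has 3 vertices, 3 edges.
rank ∂_1 = 2, rank ∂_2 = 0 ⇒ b_1 = 3 − 2 − 0 = 1. So H_1 = Z.

H_1 = Z.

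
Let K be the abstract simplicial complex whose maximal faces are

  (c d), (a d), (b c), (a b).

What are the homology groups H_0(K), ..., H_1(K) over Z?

K has 4 vertices, 4 edges.
rank ∂_0 = 0, rank ∂_1 = 3 ⇒ b_0 = 4 − 0 − 3 = 1; all invariant factors of ∂_1 are 1 so no torsion. So H_0 ≅ Z.
rank ∂_1 = 3, rank ∂_2 = 0 ⇒ b_1 = 4 − 3 − 0 = 1. So H_1 ≅ Z.

H_0 ≅ Z,  H_1 ≅ Z.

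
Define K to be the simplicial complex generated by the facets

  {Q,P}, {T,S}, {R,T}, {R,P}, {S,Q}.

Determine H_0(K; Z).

H_0 ≅ Z.

We work with the vertex ordering P < Q < R < S < T. The simplices of K, each written with vertices in increasing order, are:

  0-simplices (5): P, Q, R, S, T
  1-simplices (5): PQ, PR, QS, RT, ST

so the chain groups are C_0 ≅ Z^5, C_1 ≅ Z^5.

∂_1: C_1 → C_0 maps an edge to its endpoints' difference, ∂[p,q] = q − p. For instance
  ∂ST = T − S.
As a 5×5 matrix over Z this has rank 4, with invariant factors (1,1,1,1).

Computing H_k = (kernel of ∂_k) / (image of ∂_{k+1}):

  H_0: rank C_0 − rank ∂_1 = 5 − 4 = 1, and the invariant factors of ∂_1 are all 1, so H_0 = Z.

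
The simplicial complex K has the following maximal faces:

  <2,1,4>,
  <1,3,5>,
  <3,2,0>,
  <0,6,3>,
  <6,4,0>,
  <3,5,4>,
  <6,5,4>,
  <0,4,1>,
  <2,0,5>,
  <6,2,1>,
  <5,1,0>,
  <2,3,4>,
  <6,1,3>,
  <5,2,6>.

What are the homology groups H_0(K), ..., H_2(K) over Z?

We work with the vertex ordering 0 < 1 < 2 < 3 < 4 < 5 < 6. The simplices of K, each written with vertices in increasing order, are:

  0-simplices (7): [0], [1], [2], [3], [4], [5], [6]
  1-simplices (21): [0,1], [0,2], [0,3], [0,4], [0,5], [0,6], [1,2], [1,3], [1,4], [1,5], [1,6], [2,3], [2,4], [2,5], [2,6], [3,4], [3,5], [3,6], [4,5], [4,6], [5,6]
  2-simplices (14): [0,1,4], [0,1,5], [0,2,3], [0,2,5], [0,3,6], [0,4,6], [1,2,4], [1,2,6], [1,3,5], [1,3,6], [2,3,4], [2,5,6], [3,4,5], [4,5,6]

giving chain groups C_0 ≅ Z^7, C_1 ≅ Z^21, C_2 ≅ Z^14.

∂_1: C_1 → C_0 is given by ∂[p,q] = [q] − [p].
This gives a 7×21 integer matrix of rank 6; reducing to Smith normal form yields diagonal entries (1,1,1,1,1,1).

The boundary map ∂_2: C_2 → C_1 maps a triangle to the signed sum of its edges. For instance
  ∂[2,5,6] = [5,6] − [2,6] + [2,5],
  ∂[4,5,6] = [5,6] − [4,6] + [4,5].
The resulting 21×14 matrix has rank 13, and its Smith normal form has invariant factors (1,1,1,1,1,1,1,1,1,1,1,1,1).

Now H_k = ker ∂_k / im ∂_{k+1}, so:

  H_0: rank C_0 − rank ∂_1 = 7 − 6 = 1, and the invariant factors of ∂_1 are all 1, so H_0 = Z.
  H_1: rank ker ∂_1 − rank ∂_2 = (21 − 6) − 13 = 2, and the invariant factors of ∂_2 are all 1, so H_1 = Z^2.
  H_2: rank ker ∂_2 − rank ∂_3 = (14 − 13) − 0 = 1, and there is no ∂_3, so H_2 = Z.

As a check, the Euler characteristic is 7 − 21 + 14 = 0, which agrees with 1 − 2 + 1 = 0.

H_0 ≅ Z,  H_1 ≅ Z^2,  H_2 ≅ Z.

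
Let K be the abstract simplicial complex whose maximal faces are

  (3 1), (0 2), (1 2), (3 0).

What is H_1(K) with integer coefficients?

H_1 = Z.

K has 4 vertices, 4 edges.
rank ∂_1 = 3, rank ∂_2 = 0 ⇒ b_1 = 4 − 3 − 0 = 1. So H_1 ≅ Z.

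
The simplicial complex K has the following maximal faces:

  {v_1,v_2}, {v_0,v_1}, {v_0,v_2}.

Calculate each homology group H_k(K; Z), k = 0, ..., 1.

H_0 ≅ Z,  H_1 ≅ Z.

We work with the vertex ordering v_0 < v_1 < v_2. The simplices of K, each written with vertices in increasing order, are:

  0-simplices (3): [v_0], [v_1], [v_2]
  1-simplices (3): [v_0,v_1], [v_0,v_2], [v_1,v_2]

giving chain groups C_0 ≅ Z^3, C_1 ≅ Z^3.

∂_1: C_1 → C_0 maps an edge to its endpoints' difference, ∂[p,q] = q − p. For instance
  ∂[v_0,v_1] = [v_1] − [v_0].
This gives a 3×3 integer matrix of rank 2; reducing to Smith normal form yields diagonal entries (1,1).

From H_k ≅ ker(∂_k) / im(∂_{k+1}) we obtain:

  H_0: rank C_0 − rank ∂_1 = 3 − 2 = 1, and the invariant factors of ∂_1 are all 1, so H_0 = Z.
  H_1: rank ker ∂_1 − rank ∂_2 = (3 − 2) − 0 = 1, and there is no ∂_2, so H_1 = Z.

(K is a triangulation of the circle S^1.)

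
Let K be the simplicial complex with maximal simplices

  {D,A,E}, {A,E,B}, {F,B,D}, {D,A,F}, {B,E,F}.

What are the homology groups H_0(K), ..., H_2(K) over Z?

H_0 ≅ Z,  H_1 ≅ Z,  H_2 = 0.

Take the total order A < B < D < E < F on the vertex set. Then K (dimension 2) consists of the simplices:

  0-simplices (5): A, B, D, E, F
  1-simplices (10): AB, AD, AE, AF, BD, BE, BF, DE, DF, EF
  2-simplices (5): ABE, ADE, ADF, BDF, BEF

so the chain groups are C_0 ≅ Z^5, C_1 ≅ Z^10, C_2 ≅ Z^5.

The boundary map ∂_1: C_1 → C_0 is given by ∂[p,q] = [q] − [p].
As a 5×10 matrix over Z this has rank 4, with invariant factors (1,1,1,1).

Boundary ∂_2: C_2 → C_1 acts by ∂[p,q,r] = [q,r] − [p,r] + [p,q]. For instance
  ∂BDF = DF − BF + BD,
  ∂ADE = DE − AE + AD.
This gives a 10×5 integer matrix of rank 5; reducing to Smith normal form yields diagonal entries (1,1,1,1,1).

From H_k ≅ ker(∂_k) / im(∂_{k+1}) we obtain:

  H_0: rank C_0 − rank ∂_1 = 5 − 4 = 1, and the invariant factors of ∂_1 are all 1, so H_0 ≅ Z.
  H_1: rank ker ∂_1 − rank ∂_2 = (10 − 4) − 5 = 1, and the invariant factors of ∂_2 are all 1, so H_1 ≅ Z.
  H_2: rank ker ∂_2 − rank ∂_3 = (5 − 5) − 0 = 0, and there is no ∂_3, so H_2 ≅ 0.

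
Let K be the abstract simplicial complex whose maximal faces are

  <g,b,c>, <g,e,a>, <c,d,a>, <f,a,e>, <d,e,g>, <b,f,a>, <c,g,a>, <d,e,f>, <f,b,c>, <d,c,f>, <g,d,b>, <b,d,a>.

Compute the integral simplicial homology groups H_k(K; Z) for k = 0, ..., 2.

Take the total order a < b < c < d < e < f < g on the vertex set. Then K (dimension 2) consists of the simplices:

  0-simplices (7): a, b, c, d, e, f, g
  1-simplices (18): ab, ac, ad, ae, af, ag, bc, bd, bf, bg, cd, cf, cg, de, df, dg, ef, eg
  2-simplices (12): abd, abf, acd, acg, aef, aeg, bcf, bcg, bdg, cdf, def, deg

so the chain groups are C_0 ≅ Z^7, C_1 ≅ Z^18, C_2 ≅ Z^12.

The boundary map ∂_1: C_1 → C_0 sends each edge [p,q] (with p < q) to q − p. For instance
  ∂ef = f − e.
The resulting 7×18 matrix has rank 6, and its Smith normal form has invariant factors (1,1,1,1,1,1).

The boundary map ∂_2: C_2 → C_1 maps a triangle to the signed sum of its edges. For instance
  ∂abd = bd − ad + ab,
  ∂bdg = dg − bg + bd.
The 18×12 boundary matrix has rank 12 and Smith normal form diag(1,1,1,1,1,1,1,1,1,1,1,2).

Computing H_k = (kernel of ∂_k) / (image of ∂_{k+1}):

  H_0: rank C_0 − rank ∂_1 = 7 − 6 = 1, and the invariant factors of ∂_1 are all 1, so H_0 ≅ Z.
  H_1: rank ker ∂_1 − rank ∂_2 = (18 − 6) − 12 = 0, and ∂_2 has invariant factor 2 > 1, so H_1 ≅ Z/2.
  H_2: rank ker ∂_2 − rank ∂_3 = (12 − 12) − 0 = 0, and there is no ∂_3, so H_2 ≅ 0.

(K is a triangulation of the real projective plane RP^2.)

H_0 = Z,  H_1 = Z/2,  H_2 = 0.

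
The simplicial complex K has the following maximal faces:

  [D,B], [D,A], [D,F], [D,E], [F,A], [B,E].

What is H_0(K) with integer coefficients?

H_0 = Z.

Order the vertices as A < B < D < E < F. Listing each simplex with vertices in this order, K has dimension 1 with simplices:

  0-simplices (5): A, B, D, E, F
  1-simplices (6): AD, AF, BD, BE, DE, DF

giving chain groups C_0 ≅ Z^5, C_1 ≅ Z^6.

The boundary map ∂_1: C_1 → C_0 sends each edge [p,q] (with p < q) to q − p. For instance
  ∂DE = E − D.
As a 5×6 matrix over Z this has rank 4, with invariant factors (1,1,1,1).

Reading off H_k = ker ∂_k / im ∂_{k+1}:

  H_0: rank C_0 − rank ∂_1 = 5 − 4 = 1, and the invariant factors of ∂_1 are all 1, so H_0 ≅ Z.

(K is a triangulation of a wedge of 2 circles.)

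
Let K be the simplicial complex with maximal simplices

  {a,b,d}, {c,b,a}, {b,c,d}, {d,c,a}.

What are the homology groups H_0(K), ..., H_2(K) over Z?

H_0 = Z,  H_1 = 0,  H_2 = Z.

We work with the vertex ordering a < b < c < d. The simplices of K, each written with vertices in increasing order, are:

  0-simplices (4): a, b, c, d
  1-simplices (6): ab, ac, ad, bc, bd, cd
  2-simplices (4): abc, abd, acd, bcd

so the chain groups are C_0 ≅ Z^4, C_1 ≅ Z^6, C_2 ≅ Z^4.

The boundary map ∂_1: C_1 → C_0 sends each edge [p,q] (with p < q) to q − p.
The resulting 4×6 matrix has rank 3, and its Smith normal form has invariant factors (1,1,1).

Boundary ∂_2: C_2 → C_1 maps a triangle to the signed sum of its edges. For instance
  ∂abc = bc − ac + ab,
  ∂abd = bd − ad + ab.
The resulting 6×4 matrix has rank 3, and its Smith normal form has invariant factors (1,1,1).

From H_k ≅ ker(∂_k) / im(∂_{k+1}) we obtain:

  H_0: rank C_0 − rank ∂_1 = 4 − 3 = 1, and the invariant factors of ∂_1 are all 1, so H_0 ≅ Z.
  H_1: rank ker ∂_1 − rank ∂_2 = (6 − 3) − 3 = 0, and the invariant factors of ∂_2 are all 1, so H_1 ≅ 0.
  H_2: rank ker ∂_2 − rank ∂_3 = (4 − 3) − 0 = 1, and there is no ∂_3, so H_2 ≅ Z.

(K is a triangulation of the 2-sphere S^2.)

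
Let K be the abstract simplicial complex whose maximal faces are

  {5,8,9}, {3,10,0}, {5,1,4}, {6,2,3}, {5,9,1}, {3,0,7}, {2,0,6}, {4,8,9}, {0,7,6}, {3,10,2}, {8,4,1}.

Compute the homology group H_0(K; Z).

H_0 = Z^2.

We work with the vertex ordering 0 < 1 < 2 < 3 < 4 < 5 < 6 < 7 < 8 < 9 < 10. The simplices of K, each written with vertices in increasing order, are:

  0-simplices (11): [0], [1], [2], [3], [4], [5], [6], [7], [8], [9], [10]
  1-simplices (22): [0,2], [0,3], [0,6], [0,7], [0,10], [1,4], [1,5], [1,8], [1,9], [2,3], [2,6], [2,10], [3,6], [3,7], [3,10], [4,5], [4,8], [4,9], [5,8], [5,9], [6,7], [8,9]
  2-simplices (11): [0,2,6], [0,3,7], [0,3,10], [0,6,7], [1,4,5], [1,4,8], [1,5,9], [2,3,6], [2,3,10], [4,8,9], [5,8,9]

giving chain groups C_0 ≅ Z^11, C_1 ≅ Z^22, C_2 ≅ Z^11.

∂_1: C_1 → C_0 is given by ∂[p,q] = [q] − [p]. For instance
  ∂[0,10] = [10] − [0].
The 11×22 boundary matrix has rank 9 and Smith normal form diag(1,1,1,1,1,1,1,1,1).

∂_2: C_2 → C_1 acts by ∂[p,q,r] = [q,r] − [p,r] + [p,q]. For instance
  ∂[4,8,9] = [8,9] − [4,9] + [4,8],
  ∂[0,2,6] = [2,6] − [0,6] + [0,2].
This gives a 22×11 integer matrix of rank 11; reducing to Smith normal form yields diagonal entries (1,1,1,1,1,1,1,1,1,1,1).

From H_k ≅ ker(∂_k) / im(∂_{k+1}) we obtain:

  H_0: rank C_0 − rank ∂_1 = 11 − 9 = 2, and the invariant factors of ∂_1 are all 1, so H_0 ≅ Z^2.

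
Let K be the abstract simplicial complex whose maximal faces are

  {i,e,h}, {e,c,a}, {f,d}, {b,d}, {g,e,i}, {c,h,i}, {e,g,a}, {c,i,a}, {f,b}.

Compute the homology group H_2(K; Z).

We work with the vertex ordering a < b < c < d < e < f < g < h < i. The simplices of K, each written with vertices in increasing order, are:

  0-simplices (9): a, b, c, d, e, f, g, h, i
  1-simplices (15): ac, ae, ag, ai, bd, bf, ce, ch, ci, df, eg, eh, ei, gi, hi
  2-simplices (6): ace, aci, aeg, chi, egi, ehi

so the chain groups are C_0 ≅ Z^9, C_1 ≅ Z^15, C_2 ≅ Z^6.

∂_1: C_1 → C_0 is given by ∂[p,q] = [q] − [p]. For instance
  ∂bd = d − b.
The 9×15 boundary matrix has rank 7 and Smith normal form diag(1,1,1,1,1,1,1).

Boundary ∂_2: C_2 → C_1 sends each 2-simplex [p,q,r] to [q,r] − [p,r] + [p,q]. For instance
  ∂egi = gi − ei + eg,
  ∂chi = hi − ci + ch.
This gives a 15×6 integer matrix of rank 6; reducing to Smith normal form yields diagonal entries (1,1,1,1,1,1).

Now H_k = ker ∂_k / im ∂_{k+1}, so:

  H_2: rank ker ∂_2 − rank ∂_3 = (6 − 6) − 0 = 0, and there is no ∂_3, so H_2 ≅ 0.

H_2 = 0.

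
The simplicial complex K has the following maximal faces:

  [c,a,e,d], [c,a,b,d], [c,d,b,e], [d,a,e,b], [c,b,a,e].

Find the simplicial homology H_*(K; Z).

Take the total order a < b < c < d < e on the vertex set. Then K (dimension 3) consists of the simplices:

  0-simplices (5): a, b, c, d, e
  1-simplices (10): ab, ac, ad, ae, bc, bd, be, cd, ce, de
  2-simplices (10): abc, abd, abe, acd, ace, ade, bcd, bce, bde, cde
  3-simplices (5): abcd, abce, abde, acde, bcde

so the chain groups are C_0 ≅ Z^5, C_1 ≅ Z^10, C_2 ≅ Z^10, C_3 ≅ Z^5.

The boundary map ∂_1: C_1 → C_0 sends each edge [p,q] (with p < q) to q − p. For instance
  ∂ce = e − c.
As a 5×10 matrix over Z this has rank 4, with invariant factors (1,1,1,1).

Boundary ∂_2: C_2 → C_1 acts by ∂[p,q,r] = [q,r] − [p,r] + [p,q]. For instance
  ∂bce = ce − be + bc,
  ∂ade = de − ae + ad.
As a 10×10 matrix over Z this has rank 6, with invariant factors (1,1,1,1,1,1).

Boundary ∂_3: C_3 → C_2 sends each 3-simplex σ to the alternating sum Σ_i (−1)^i (σ with its i-th vertex removed). For instance
  ∂bcde = cde − bde + bce − bcd,
  ∂abce = bce − ace + abe − abc.
This gives a 10×5 integer matrix of rank 4; reducing to Smith normal form yields diagonal entries (1,1,1,1).

From H_k ≅ ker(∂_k) / im(∂_{k+1}) we obtain:

  H_0: rank C_0 − rank ∂_1 = 5 − 4 = 1, and the invariant factors of ∂_1 are all 1, so H_0 = Z.
  H_1: rank ker ∂_1 − rank ∂_2 = (10 − 4) − 6 = 0, and the invariant factors of ∂_2 are all 1, so H_1 = 0.
  H_2: rank ker ∂_2 − rank ∂_3 = (10 − 6) − 4 = 0, and the invariant factors of ∂_3 are all 1, so H_2 = 0.
  H_3: rank ker ∂_3 − rank ∂_4 = (5 − 4) − 0 = 1, and there is no ∂_4, so H_3 = Z.

H_0 = Z,  H_1 = 0,  H_2 = 0,  H_3 = Z.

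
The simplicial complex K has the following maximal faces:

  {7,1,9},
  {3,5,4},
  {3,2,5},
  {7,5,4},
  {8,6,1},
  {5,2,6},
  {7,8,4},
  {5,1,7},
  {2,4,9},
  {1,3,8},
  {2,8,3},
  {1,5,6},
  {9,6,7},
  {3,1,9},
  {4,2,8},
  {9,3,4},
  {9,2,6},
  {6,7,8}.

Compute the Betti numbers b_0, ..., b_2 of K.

b_0 = 1, b_1 = 1, b_2 = 0.

Fix the vertex order 1 < 2 < 3 < 4 < 5 < 6 < 7 < 8 < 9 and write every simplex with vertices in increasing order. Then dim K = 2 and the simplices of K are:

  0-simplices (9): [1], [2], [3], [4], [5], [6], [7], [8], [9]
  1-simplices (27): (27 of them)
  2-simplices (18): [1,3,8], [1,3,9], [1,5,6], [1,5,7], [1,6,8], [1,7,9], [2,3,5], [2,3,8], [2,4,8], [2,4,9], [2,5,6], [2,6,9], [3,4,5], [3,4,9], [4,5,7], [4,7,8], [6,7,8], [6,7,9]

Hence C_0 ≅ Z^9, C_1 ≅ Z^27, C_2 ≅ Z^18.

∂_1: C_1 → C_0 maps an edge to its endpoints' difference, ∂[p,q] = q − p.
The 9×27 boundary matrix has rank 8 and Smith normal form diag(1,1,1,1,1,1,1,1).

The boundary map ∂_2: C_2 → C_1 acts by ∂[p,q,r] = [q,r] − [p,r] + [p,q]. For instance
  ∂[1,3,9] = [3,9] − [1,9] + [1,3],
  ∂[4,7,8] = [7,8] − [4,8] + [4,7].
As a 27×18 matrix over Z this has rank 18, with invariant factors (1,1,1,1,1,1,1,1,1,1,1,1,1,1,1,1,1,2).

Reading off H_k = ker ∂_k / im ∂_{k+1}:

  H_0: rank C_0 − rank ∂_1 = 9 − 8 = 1, and the invariant factors of ∂_1 are all 1, so H_0 ≅ Z.
  H_1: rank ker ∂_1 − rank ∂_2 = (27 − 8) − 18 = 1, and ∂_2 has invariant factor 2 > 1, so H_1 ≅ Z ⊕ Z_2.
  H_2: rank ker ∂_2 − rank ∂_3 = (18 − 18) − 0 = 0, and there is no ∂_3, so H_2 ≅ 0.

As a check, the Euler characteristic is 9 − 27 + 18 = 0, which agrees with 1 − 1 + 0 = 0.

Hence the Betti numbers are b_0 = 1, b_1 = 1, b_2 = 0.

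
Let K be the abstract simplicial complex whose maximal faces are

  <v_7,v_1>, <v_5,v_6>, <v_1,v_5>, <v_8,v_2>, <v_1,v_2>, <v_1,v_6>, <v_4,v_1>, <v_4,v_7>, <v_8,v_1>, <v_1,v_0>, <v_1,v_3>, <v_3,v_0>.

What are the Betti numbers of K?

Fix the vertex order v_0 < v_1 < v_2 < v_3 < v_4 < v_5 < v_6 < v_7 < v_8 and write every simplex with vertices in increasing order. Then dim K = 1 and the simplices of K are:

  0-simplices (9): [v_0], [v_1], [v_2], [v_3], [v_4], [v_5], [v_6], [v_7], [v_8]
  1-simplices (12): [v_0,v_1], [v_0,v_3], [v_1,v_2], [v_1,v_3], [v_1,v_4], [v_1,v_5], [v_1,v_6], [v_1,v_7], [v_1,v_8], [v_2,v_8], [v_4,v_7], [v_5,v_6]

so the chain groups are C_0 ≅ Z^9, C_1 ≅ Z^12.

Boundary ∂_1: C_1 → C_0 is given by ∂[p,q] = [q] − [p]. For instance
  ∂[v_5,v_6] = [v_6] − [v_5].
This gives a 9×12 integer matrix of rank 8; reducing to Smith normal form yields diagonal entries (1,1,1,1,1,1,1,1).

Reading off H_k = ker ∂_k / im ∂_{k+1}:

  H_0: rank C_0 − rank ∂_1 = 9 − 8 = 1, and the invariant factors of ∂_1 are all 1, so H_0 = Z.
  H_1: rank ker ∂_1 − rank ∂_2 = (12 − 8) − 0 = 4, and there is no ∂_2, so H_1 = Z^4.

As a check, the Euler characteristic is 9 − 12 = -3, which agrees with 1 − 4 = -3.

Hence the Betti numbers are b_0 = 1, b_1 = 4.

b_0 = 1, b_1 = 4.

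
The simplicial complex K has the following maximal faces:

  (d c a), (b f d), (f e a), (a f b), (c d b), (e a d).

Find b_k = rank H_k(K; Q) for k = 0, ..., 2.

Take the total order a < b < c < d < e < f on the vertex set. Then K (dimension 2) consists of the simplices:

  0-simplices (6): a, b, c, d, e, f
  1-simplices (12): ab, ac, ad, ae, af, bc, bd, bf, cd, de, df, ef
  2-simplices (6): abf, acd, ade, aef, bcd, bdf

so the chain groups are C_0 ≅ Z^6, C_1 ≅ Z^12, C_2 ≅ Z^6.

The boundary map ∂_1: C_1 → C_0 sends each edge [p,q] (with p < q) to q − p. For instance
  ∂ab = b − a.
As a 6×12 matrix over Z this has rank 5, with invariant factors (1,1,1,1,1).

The boundary map ∂_2: C_2 → C_1 sends each 2-simplex [p,q,r] to [q,r] − [p,r] + [p,q]. For instance
  ∂bdf = df − bf + bd,
  ∂ade = de − ae + ad.
This gives a 12×6 integer matrix of rank 6; reducing to Smith normal form yields diagonal entries (1,1,1,1,1,1).

From H_k ≅ ker(∂_k) / im(∂_{k+1}) we obtain:

  H_0: rank C_0 − rank ∂_1 = 6 − 5 = 1, and the invariant factors of ∂_1 are all 1, so H_0 ≅ Z.
  H_1: rank ker ∂_1 − rank ∂_2 = (12 − 5) − 6 = 1, and the invariant factors of ∂_2 are all 1, so H_1 ≅ Z.
  H_2: rank ker ∂_2 − rank ∂_3 = (6 − 6) − 0 = 0, and there is no ∂_3, so H_2 ≅ 0.

(K is a triangulation of the cylinder S^1 x I.)

Hence the Betti numbers are b_0 = 1, b_1 = 1, b_2 = 0.

b_0 = 1, b_1 = 1, b_2 = 0.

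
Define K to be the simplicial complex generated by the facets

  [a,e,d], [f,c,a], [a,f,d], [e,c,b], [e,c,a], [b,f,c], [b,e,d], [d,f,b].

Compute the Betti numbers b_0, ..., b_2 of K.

b_0 = 1, b_1 = 0, b_2 = 1.

Take the total order a < b < c < d < e < f on the vertex set. Then K (dimension 2) consists of the simplices:

  0-simplices (6): a, b, c, d, e, f
  1-simplices (12): ac, ad, ae, af, bc, bd, be, bf, ce, cf, de, df
  2-simplices (8): ace, acf, ade, adf, bce, bcf, bde, bdf

Hence C_0 ≅ Z^6, C_1 ≅ Z^12, C_2 ≅ Z^8.

∂_1: C_1 → C_0 sends each edge [p,q] (with p < q) to q − p. For instance
  ∂bc = c − b.
The 6×12 boundary matrix has rank 5 and Smith normal form diag(1,1,1,1,1).

∂_2: C_2 → C_1 sends each 2-simplex [p,q,r] to [q,r] − [p,r] + [p,q]. For instance
  ∂bce = ce − be + bc,
  ∂adf = df − af + ad.
The 12×8 boundary matrix has rank 7 and Smith normal form diag(1,1,1,1,1,1,1).

From H_k ≅ ker(∂_k) / im(∂_{k+1}) we obtain:

  H_0: rank C_0 − rank ∂_1 = 6 − 5 = 1, and the invariant factors of ∂_1 are all 1, so H_0 ≅ Z.
  H_1: rank ker ∂_1 − rank ∂_2 = (12 − 5) − 7 = 0, and the invariant factors of ∂_2 are all 1, so H_1 ≅ 0.
  H_2: rank ker ∂_2 − rank ∂_3 = (8 − 7) − 0 = 1, and there is no ∂_3, so H_2 ≅ Z.

Hence the Betti numbers are b_0 = 1, b_1 = 0, b_2 = 1.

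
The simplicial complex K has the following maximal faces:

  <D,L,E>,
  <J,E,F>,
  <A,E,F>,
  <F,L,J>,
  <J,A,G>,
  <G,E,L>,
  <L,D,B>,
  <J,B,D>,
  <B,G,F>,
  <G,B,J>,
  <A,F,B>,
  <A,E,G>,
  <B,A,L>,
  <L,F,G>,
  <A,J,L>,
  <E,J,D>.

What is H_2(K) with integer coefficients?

H_2 = Z.

Fix the vertex order A < B < D < E < F < G < J < L and write every simplex with vertices in increasing order. Then dim K = 2 and the simplices of K are:

  0-simplices (8): A, B, D, E, F, G, J, L
  1-simplices (24): AB, AE, AF, AG, AJ, AL, BD, BF, BG, BJ, BL, DE, DJ, DL, EF, EG, EJ, EL, FG, FJ, FL, GJ, GL, JL
  2-simplices (16): ABF, ABL, AEF, AEG, AGJ, AJL, BDJ, BDL, BFG, BGJ, DEJ, DEL, EFJ, EGL, FGL, FJL

giving chain groups C_0 ≅ Z^8, C_1 ≅ Z^24, C_2 ≅ Z^16.

Boundary ∂_1: C_1 → C_0 sends each edge [p,q] (with p < q) to q − p. For instance
  ∂EJ = J − E.
This gives a 8×24 integer matrix of rank 7; reducing to Smith normal form yields diagonal entries (1,1,1,1,1,1,1).

Boundary ∂_2: C_2 → C_1 sends each 2-simplex [p,q,r] to [q,r] − [p,r] + [p,q]. For instance
  ∂BDL = DL − BL + BD,
  ∂AEF = EF − AF + AE.
The resulting 24×16 matrix has rank 15, and its Smith normal form has invariant factors (1,1,1,1,1,1,1,1,1,1,1,1,1,1,1).

From H_k ≅ ker(∂_k) / im(∂_{k+1}) we obtain:

  H_2: rank ker ∂_2 − rank ∂_3 = (16 − 15) − 0 = 1, and there is no ∂_3, so H_2 = Z.

(K is a triangulation of the torus T^2.)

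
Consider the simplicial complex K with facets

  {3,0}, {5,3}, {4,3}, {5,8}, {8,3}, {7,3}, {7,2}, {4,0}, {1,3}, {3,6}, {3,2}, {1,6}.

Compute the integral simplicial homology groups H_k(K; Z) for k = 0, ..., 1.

K has 9 vertices, 12 edges.
rank ∂_0 = 0, rank ∂_1 = 8 ⇒ b_0 = 9 − 0 − 8 = 1; all invariant factors of ∂_1 are 1 so no torsion. So H_0 ≅ Z.
rank ∂_1 = 8, rank ∂_2 = 0 ⇒ b_1 = 12 − 8 − 0 = 4. So H_1 ≅ Z^4.

H_0 ≅ Z,  H_1 ≅ Z^4.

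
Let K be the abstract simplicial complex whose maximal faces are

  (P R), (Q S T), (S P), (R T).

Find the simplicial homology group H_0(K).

Take the total order P < Q < R < S < T on the vertex set. Then K (dimension 2) consists of the simplices:

  0-simplices (5): P, Q, R, S, T
  1-simplices (6): PR, PS, QS, QT, RT, ST
  2-simplices (1): QST

Hence C_0 ≅ Z^5, C_1 ≅ Z^6, C_2 ≅ Z^1.

Boundary ∂_1: C_1 → C_0 maps an edge to its endpoints' difference, ∂[p,q] = q − p.
The resulting 5×6 matrix has rank 4, and its Smith normal form has invariant factors (1,1,1,1).

Boundary ∂_2: C_2 → C_1 maps a triangle to the signed sum of its edges. For instance
  ∂QST = ST − QT + QS.
This gives a 6×1 integer matrix of rank 1; reducing to Smith normal form yields diagonal entries (1).

Reading off H_k = ker ∂_k / im ∂_{k+1}:

  H_0: rank C_0 − rank ∂_1 = 5 − 4 = 1, and the invariant factors of ∂_1 are all 1, so H_0 ≅ Z.

H_0 ≅ Z.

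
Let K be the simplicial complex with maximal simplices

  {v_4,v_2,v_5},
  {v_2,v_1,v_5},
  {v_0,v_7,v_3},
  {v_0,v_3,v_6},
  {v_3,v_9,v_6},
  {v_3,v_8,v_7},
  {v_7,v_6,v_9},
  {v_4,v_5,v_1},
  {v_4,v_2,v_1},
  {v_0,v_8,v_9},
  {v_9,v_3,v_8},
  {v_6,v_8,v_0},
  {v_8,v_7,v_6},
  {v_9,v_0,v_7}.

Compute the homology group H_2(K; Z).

Take the total order v_0 < v_1 < v_2 < v_3 < v_4 < v_5 < v_6 < v_7 < v_8 < v_9 on the vertex set. Then K (dimension 2) consists of the simplices:

  0-simplices (10): [v_0], [v_1], [v_2], [v_3], [v_4], [v_5], [v_6], [v_7], [v_8], [v_9]
  1-simplices (21): (21 of them)
  2-simplices (14): (14 of them)

so the chain groups are C_0 ≅ Z^10, C_1 ≅ Z^21, C_2 ≅ Z^14.

Boundary ∂_1: C_1 → C_0 is given by ∂[p,q] = [q] − [p]. For instance
  ∂[v_7,v_8] = [v_8] − [v_7].
The 10×21 boundary matrix has rank 8 and Smith normal form diag(1,1,1,1,1,1,1,1).

Boundary ∂_2: C_2 → C_1 sends each 2-simplex [p,q,r] to [q,r] − [p,r] + [p,q]. For instance
  ∂[v_0,v_8,v_9] = [v_8,v_9] − [v_0,v_9] + [v_0,v_8],
  ∂[v_0,v_3,v_6] = [v_3,v_6] − [v_0,v_6] + [v_0,v_3].
As a 21×14 matrix over Z this has rank 13, with invariant factors (1,1,1,1,1,1,1,1,1,1,1,1,2).

Now H_k = ker ∂_k / im ∂_{k+1}, so:

  H_2: rank ker ∂_2 − rank ∂_3 = (14 − 13) − 0 = 1, and there is no ∂_3, so H_2 = Z.

(K is a triangulation of the disjoint union of the real projective plane RP^2 and the 2-sphere S^2.)

H_2 = Z.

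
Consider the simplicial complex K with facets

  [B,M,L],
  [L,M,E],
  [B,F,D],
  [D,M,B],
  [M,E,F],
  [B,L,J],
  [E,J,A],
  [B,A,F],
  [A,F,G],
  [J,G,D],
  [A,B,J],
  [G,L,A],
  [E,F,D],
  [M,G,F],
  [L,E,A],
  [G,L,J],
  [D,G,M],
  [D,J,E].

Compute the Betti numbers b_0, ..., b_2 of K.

b_0 = 1, b_1 = 1, b_2 = 0.

K has 9 vertices, 27 edges, 18 triangles.
rank ∂_0 = 0, rank ∂_1 = 8 ⇒ b_0 = 9 − 0 − 8 = 1; all invariant factors of ∂_1 are 1 so no torsion. So H_0 ≅ Z.
rank ∂_1 = 8, rank ∂_2 = 18 ⇒ b_1 = 27 − 8 − 18 = 1; ∂_2 has invariant factor(s) [2] giving torsion. So H_1 ≅ Z ⊕ Z/2.
rank ∂_2 = 18, rank ∂_3 = 0 ⇒ b_2 = 18 − 18 − 0 = 0. So H_2 ≅ 0.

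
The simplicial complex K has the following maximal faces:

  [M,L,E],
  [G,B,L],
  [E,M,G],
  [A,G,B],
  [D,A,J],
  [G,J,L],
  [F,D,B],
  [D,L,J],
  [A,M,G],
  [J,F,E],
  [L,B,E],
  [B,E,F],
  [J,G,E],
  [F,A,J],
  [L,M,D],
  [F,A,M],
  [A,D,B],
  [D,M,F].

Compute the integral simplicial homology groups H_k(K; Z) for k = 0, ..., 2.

Order the vertices as A < B < D < E < F < G < J < L < M. Listing each simplex with vertices in this order, K has dimension 2 with simplices:

  0-simplices (9): A, B, D, E, F, G, J, L, M
  1-simplices (27): AB, AD, AF, AG, AJ, AM, BD, BE, BF, BG, BL, DF, DJ, DL, DM, EF, EG, EJ, EL, EM, FJ, FM, GJ, GL, GM, JL, LM
  2-simplices (18): ABD, ABG, ADJ, AFJ, AFM, AGM, BDF, BEF, BEL, BGL, DFM, DJL, DLM, EFJ, EGJ, EGM, ELM, GJL

Hence C_0 ≅ Z^9, C_1 ≅ Z^27, C_2 ≅ Z^18.

The boundary map ∂_1: C_1 → C_0 maps an edge to its endpoints' difference, ∂[p,q] = q − p. For instance
  ∂EL = L − E.
As a 9×27 matrix over Z this has rank 8, with invariant factors (1,1,1,1,1,1,1,1).

The boundary map ∂_2: C_2 → C_1 maps a triangle to the signed sum of its edges. For instance
  ∂ADJ = DJ − AJ + AD,
  ∂BEF = EF − BF + BE.
The 27×18 boundary matrix has rank 18 and Smith normal form diag(1,1,1,1,1,1,1,1,1,1,1,1,1,1,1,1,1,2).

Now H_k = ker ∂_k / im ∂_{k+1}, so:

  H_0: rank C_0 − rank ∂_1 = 9 − 8 = 1, and the invariant factors of ∂_1 are all 1, so H_0 ≅ Z.
  H_1: rank ker ∂_1 − rank ∂_2 = (27 − 8) − 18 = 1, and ∂_2 has invariant factor 2 > 1, so H_1 ≅ Z ⊕ Z/2.
  H_2: rank ker ∂_2 − rank ∂_3 = (18 − 18) − 0 = 0, and there is no ∂_3, so H_2 ≅ 0.

H_0 = Z,  H_1 = Z ⊕ Z/2,  H_2 = 0.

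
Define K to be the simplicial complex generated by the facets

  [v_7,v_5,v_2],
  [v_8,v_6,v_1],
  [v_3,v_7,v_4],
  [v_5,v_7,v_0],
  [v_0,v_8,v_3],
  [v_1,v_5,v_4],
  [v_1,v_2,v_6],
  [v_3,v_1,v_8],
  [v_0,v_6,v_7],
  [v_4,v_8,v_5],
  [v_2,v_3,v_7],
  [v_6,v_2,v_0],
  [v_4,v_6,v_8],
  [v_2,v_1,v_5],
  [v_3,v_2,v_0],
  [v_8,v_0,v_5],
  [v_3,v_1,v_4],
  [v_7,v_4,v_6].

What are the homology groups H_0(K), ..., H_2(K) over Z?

H_0 ≅ Z,  H_1 ≅ Z × Z/2,  H_2 = 0.

Take the total order v_0 < v_1 < v_2 < v_3 < v_4 < v_5 < v_6 < v_7 < v_8 on the vertex set. Then K (dimension 2) consists of the simplices:

  0-simplices (9): [v_0], [v_1], [v_2], [v_3], [v_4], [v_5], [v_6], [v_7], [v_8]
  1-simplices (27): (27 of them)
  2-simplices (18): (18 of them)

Hence C_0 ≅ Z^9, C_1 ≅ Z^27, C_2 ≅ Z^18.

The boundary map ∂_1: C_1 → C_0 sends each edge [p,q] (with p < q) to q − p. For instance
  ∂[v_5,v_7] = [v_7] − [v_5].
This gives a 9×27 integer matrix of rank 8; reducing to Smith normal form yields diagonal entries (1,1,1,1,1,1,1,1).

Boundary ∂_2: C_2 → C_1 sends each 2-simplex [p,q,r] to [q,r] − [p,r] + [p,q]. For instance
  ∂[v_0,v_2,v_3] = [v_2,v_3] − [v_0,v_3] + [v_0,v_2],
  ∂[v_3,v_4,v_7] = [v_4,v_7] − [v_3,v_7] + [v_3,v_4].
The resulting 27×18 matrix has rank 18, and its Smith normal form has invariant factors (1,1,1,1,1,1,1,1,1,1,1,1,1,1,1,1,1,2).

From H_k ≅ ker(∂_k) / im(∂_{k+1}) we obtain:

  H_0: rank C_0 − rank ∂_1 = 9 − 8 = 1, and the invariant factors of ∂_1 are all 1, so H_0 ≅ Z.
  H_1: rank ker ∂_1 − rank ∂_2 = (27 − 8) − 18 = 1, and ∂_2 has invariant factor 2 > 1, so H_1 ≅ Z × Z/2.
  H_2: rank ker ∂_2 − rank ∂_3 = (18 − 18) − 0 = 0, and there is no ∂_3, so H_2 ≅ 0.

As a check, the Euler characteristic is 9 − 27 + 18 = 0, which agrees with 1 − 1 + 0 = 0.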